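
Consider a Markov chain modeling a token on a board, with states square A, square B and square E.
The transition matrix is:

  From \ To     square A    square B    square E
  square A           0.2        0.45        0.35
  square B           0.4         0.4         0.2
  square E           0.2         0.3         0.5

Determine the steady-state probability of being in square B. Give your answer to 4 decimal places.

Let the stationary distribution be π with π = πP and π_1 + π_2 + π_3 = 1.
π_1 = 0.2·π_1 + 0.4·π_2 + 0.2·π_3
π_2 = 0.45·π_1 + 0.4·π_2 + 0.3·π_3
Solving with the normalization constraint gives π = (0.2759, 0.3793, 0.3448).
So the stationary probability of square B is 0.3793.

0.3793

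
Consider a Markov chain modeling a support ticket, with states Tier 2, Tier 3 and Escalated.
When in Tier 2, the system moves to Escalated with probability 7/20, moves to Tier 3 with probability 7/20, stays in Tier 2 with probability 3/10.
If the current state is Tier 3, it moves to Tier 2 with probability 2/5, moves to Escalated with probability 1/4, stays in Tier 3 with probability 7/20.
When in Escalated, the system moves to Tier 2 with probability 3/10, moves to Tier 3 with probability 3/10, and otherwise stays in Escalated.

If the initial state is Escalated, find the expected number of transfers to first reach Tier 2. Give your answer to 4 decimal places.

3.0159

Let t(s) be the expected number of transfers to first reach Tier 2 from state s, with t(Tier 2) = 0. Conditioning on the first transfer:
t(Tier 3) = 1 + 0.35·t(Tier 3) + 0.25·t(Escalated)
t(Escalated) = 1 + 0.3·t(Tier 3) + 0.4·t(Escalated)
Solving: t(Tier 3) = 2.6984, t(Escalated) = 3.0159.
Expected transfers from Escalated to Tier 2: 3.0159.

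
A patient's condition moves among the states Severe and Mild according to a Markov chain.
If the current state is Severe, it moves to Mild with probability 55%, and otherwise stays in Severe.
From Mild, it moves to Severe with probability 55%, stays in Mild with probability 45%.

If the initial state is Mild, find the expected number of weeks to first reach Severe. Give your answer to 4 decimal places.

Let t(s) be the expected number of weeks to first reach Severe from state s, with t(Severe) = 0. Conditioning on the first week:
t(Mild) = 1 + 0.45·t(Mild)
Solving: t(Mild) = 1.8182.
Expected weeks from Mild to Severe: 1.8182.

1.8182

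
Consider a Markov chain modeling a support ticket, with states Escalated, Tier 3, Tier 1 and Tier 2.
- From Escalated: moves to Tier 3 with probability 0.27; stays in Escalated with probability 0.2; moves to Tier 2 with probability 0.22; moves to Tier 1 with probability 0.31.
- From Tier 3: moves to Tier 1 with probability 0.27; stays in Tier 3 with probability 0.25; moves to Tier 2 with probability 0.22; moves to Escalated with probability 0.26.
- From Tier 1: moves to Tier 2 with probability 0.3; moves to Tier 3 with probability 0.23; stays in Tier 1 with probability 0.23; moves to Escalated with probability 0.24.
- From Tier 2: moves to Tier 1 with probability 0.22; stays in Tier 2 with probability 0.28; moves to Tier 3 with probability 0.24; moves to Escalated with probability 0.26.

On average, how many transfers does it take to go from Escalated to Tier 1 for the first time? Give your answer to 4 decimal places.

3.5891

Let t(s) be the expected number of transfers to first reach Tier 1 from state s, with t(Tier 1) = 0. Conditioning on the first transfer:
t(Escalated) = 1 + 0.2·t(Escalated) + 0.27·t(Tier 3) + 0.22·t(Tier 2)
t(Tier 3) = 1 + 0.26·t(Escalated) + 0.25·t(Tier 3) + 0.22·t(Tier 2)
t(Tier 2) = 1 + 0.26·t(Escalated) + 0.24·t(Tier 3) + 0.28·t(Tier 2)
Solving: t(Escalated) = 3.5891, t(Tier 3) = 3.7298, t(Tier 2) = 3.9282.
Expected transfers from Escalated to Tier 1: 3.5891.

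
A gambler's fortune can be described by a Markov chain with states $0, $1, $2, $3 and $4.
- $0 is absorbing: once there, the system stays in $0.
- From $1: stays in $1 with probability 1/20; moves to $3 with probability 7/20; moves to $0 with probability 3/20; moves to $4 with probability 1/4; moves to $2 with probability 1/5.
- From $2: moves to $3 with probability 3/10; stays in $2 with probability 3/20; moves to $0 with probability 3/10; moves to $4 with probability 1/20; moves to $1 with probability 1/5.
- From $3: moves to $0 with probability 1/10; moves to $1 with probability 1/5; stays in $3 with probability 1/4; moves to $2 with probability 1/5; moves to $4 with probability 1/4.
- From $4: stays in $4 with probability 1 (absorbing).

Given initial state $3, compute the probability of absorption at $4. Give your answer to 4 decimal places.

Let h(s) be the probability of absorption at $4 starting from transient state s. Then h($4) = 1 and h($0) = 0. By first-step analysis:
h($1) = 0.15·0 + 0.05·h($1) + 0.2·h($2) + 0.35·h($3) + 0.25·1
h($2) = 0.3·0 + 0.2·h($1) + 0.15·h($2) + 0.3·h($3) + 0.05·1
h($3) = 0.1·0 + 0.2·h($1) + 0.2·h($2) + 0.25·h($3) + 0.25·1
Solving: h($1) = 0.5651, h($2) = 0.4003, h($3) = 0.5908.
Starting from $3, the probability is 0.5908.

0.5908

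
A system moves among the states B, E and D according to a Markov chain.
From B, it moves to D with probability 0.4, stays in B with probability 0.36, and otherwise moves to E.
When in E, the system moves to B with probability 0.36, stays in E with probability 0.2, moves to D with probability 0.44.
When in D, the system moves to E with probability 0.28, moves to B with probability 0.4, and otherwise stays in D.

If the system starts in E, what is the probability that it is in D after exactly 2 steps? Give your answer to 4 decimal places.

Sum over the intermediate state after 1 step:
P = P(E→B)·P(B→D) + P(E→E)·P(E→D) + P(E→D)·P(D→D)
  = 0.36×0.4 + 0.2×0.44 + 0.44×0.32
  = 0.1440 + 0.0880 + 0.1408 = 0.3728

0.3728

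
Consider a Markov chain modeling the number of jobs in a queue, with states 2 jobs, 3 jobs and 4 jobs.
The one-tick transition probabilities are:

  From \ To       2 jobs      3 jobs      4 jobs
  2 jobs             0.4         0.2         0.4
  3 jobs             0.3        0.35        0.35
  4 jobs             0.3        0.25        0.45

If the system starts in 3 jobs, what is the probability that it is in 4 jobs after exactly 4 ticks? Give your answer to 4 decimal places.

0.4073

Propagate the distribution vector 4 ticks from 3 jobs.
After 0 ticks: (0.0000, 1.0000, 0.0000)
After 1 tick: (0.3000, 0.3500, 0.3500)
After 2 ticks: (0.3300, 0.2700, 0.4000)
After 3 ticks: (0.3330, 0.2605, 0.4065)
After 4 ticks: (0.3333, 0.2594, 0.4073)
P(in 4 jobs after 4 ticks) = 0.4073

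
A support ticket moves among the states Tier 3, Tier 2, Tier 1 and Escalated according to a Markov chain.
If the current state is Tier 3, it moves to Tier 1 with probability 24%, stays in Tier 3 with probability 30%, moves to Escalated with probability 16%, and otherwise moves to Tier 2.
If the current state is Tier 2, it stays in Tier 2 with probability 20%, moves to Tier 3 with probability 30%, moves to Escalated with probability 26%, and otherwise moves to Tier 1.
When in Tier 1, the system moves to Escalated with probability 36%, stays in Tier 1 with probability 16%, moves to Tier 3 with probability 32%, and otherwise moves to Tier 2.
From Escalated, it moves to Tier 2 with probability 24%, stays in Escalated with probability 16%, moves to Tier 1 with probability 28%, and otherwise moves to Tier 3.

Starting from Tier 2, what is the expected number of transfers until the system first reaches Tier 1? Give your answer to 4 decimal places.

4.0266

Let t(s) be the expected number of transfers to first reach Tier 1 from state s, with t(Tier 1) = 0. Conditioning on the first transfer:
t(Tier 3) = 1 + 0.3·t(Tier 3) + 0.3·t(Tier 2) + 0.16·t(Escalated)
t(Tier 2) = 1 + 0.3·t(Tier 3) + 0.2·t(Tier 2) + 0.26·t(Escalated)
t(Escalated) = 1 + 0.32·t(Tier 3) + 0.24·t(Tier 2) + 0.16·t(Escalated)
Solving: t(Tier 3) = 4.0412, t(Tier 2) = 4.0266, t(Escalated) = 3.8804.
Expected transfers from Tier 2 to Tier 1: 4.0266.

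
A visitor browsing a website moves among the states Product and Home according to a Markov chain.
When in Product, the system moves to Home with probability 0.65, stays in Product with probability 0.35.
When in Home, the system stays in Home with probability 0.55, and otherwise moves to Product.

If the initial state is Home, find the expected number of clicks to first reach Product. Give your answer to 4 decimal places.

2.2222

Let t(s) be the expected number of clicks to first reach Product from state s, with t(Product) = 0. Conditioning on the first click:
t(Home) = 1 + 0.55·t(Home)
Solving: t(Home) = 2.2222.
Expected clicks from Home to Product: 2.2222.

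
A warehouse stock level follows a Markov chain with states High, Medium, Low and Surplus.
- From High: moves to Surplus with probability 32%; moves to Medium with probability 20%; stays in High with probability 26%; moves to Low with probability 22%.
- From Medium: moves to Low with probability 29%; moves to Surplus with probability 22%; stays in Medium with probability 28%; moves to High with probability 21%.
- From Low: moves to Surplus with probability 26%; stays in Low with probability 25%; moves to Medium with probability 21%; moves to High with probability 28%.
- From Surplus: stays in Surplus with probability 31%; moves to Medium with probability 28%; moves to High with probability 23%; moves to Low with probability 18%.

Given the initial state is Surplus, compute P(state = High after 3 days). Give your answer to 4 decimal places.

0.2439

Propagate the distribution vector 3 days from Surplus.
After 0 days: (0.0000, 0.0000, 0.0000, 1.0000)
After 1 day: (0.2300, 0.2800, 0.1800, 0.3100)
After 2 days: (0.2403, 0.2490, 0.2326, 0.2781)
After 3 days: (0.2439, 0.2445, 0.2333, 0.2784)
P(in High after 3 days) = 0.2439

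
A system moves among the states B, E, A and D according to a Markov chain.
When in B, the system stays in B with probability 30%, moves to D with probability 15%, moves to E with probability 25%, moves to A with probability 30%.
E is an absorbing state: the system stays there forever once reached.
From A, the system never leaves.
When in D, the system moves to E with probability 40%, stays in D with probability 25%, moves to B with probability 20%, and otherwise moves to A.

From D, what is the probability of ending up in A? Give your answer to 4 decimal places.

Let h(s) be the probability of absorption at A starting from transient state s. Then h(A) = 1 and h(E) = 0. By first-step analysis:
h(B) = 0.3·h(B) + 0.25·0 + 0.3·1 + 0.15·h(D)
h(D) = 0.2·h(B) + 0.4·0 + 0.15·1 + 0.25·h(D)
Solving: h(B) = 0.5000, h(D) = 0.3333.
Starting from D, the probability is 0.3333.

0.3333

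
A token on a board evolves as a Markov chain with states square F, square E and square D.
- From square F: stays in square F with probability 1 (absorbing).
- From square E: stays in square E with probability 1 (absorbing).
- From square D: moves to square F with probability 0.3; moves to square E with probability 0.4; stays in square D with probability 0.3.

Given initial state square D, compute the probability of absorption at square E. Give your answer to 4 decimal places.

Let h(s) be the probability of absorption at square E starting from transient state s. Then h(square E) = 1 and h(square F) = 0. By first-step analysis:
h(square D) = 0.3·0 + 0.4·1 + 0.3·h(square D)
Solving: h(square D) = 0.5714.
Starting from square D, the probability is 0.5714.

0.5714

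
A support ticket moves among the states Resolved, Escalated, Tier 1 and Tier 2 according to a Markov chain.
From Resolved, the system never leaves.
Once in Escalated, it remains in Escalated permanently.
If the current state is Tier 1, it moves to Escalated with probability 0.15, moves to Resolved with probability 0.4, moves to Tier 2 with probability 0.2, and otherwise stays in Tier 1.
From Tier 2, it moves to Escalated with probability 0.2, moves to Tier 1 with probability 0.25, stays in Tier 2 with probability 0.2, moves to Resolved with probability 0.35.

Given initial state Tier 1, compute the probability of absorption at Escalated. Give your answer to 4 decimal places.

0.2909

Let h(s) be the probability of absorption at Escalated starting from transient state s. Then h(Escalated) = 1 and h(Resolved) = 0. By first-step analysis:
h(Tier 1) = 0.4·0 + 0.15·1 + 0.25·h(Tier 1) + 0.2·h(Tier 2)
h(Tier 2) = 0.35·0 + 0.2·1 + 0.25·h(Tier 1) + 0.2·h(Tier 2)
Solving: h(Tier 1) = 0.2909, h(Tier 2) = 0.3409.
Starting from Tier 1, the probability is 0.2909.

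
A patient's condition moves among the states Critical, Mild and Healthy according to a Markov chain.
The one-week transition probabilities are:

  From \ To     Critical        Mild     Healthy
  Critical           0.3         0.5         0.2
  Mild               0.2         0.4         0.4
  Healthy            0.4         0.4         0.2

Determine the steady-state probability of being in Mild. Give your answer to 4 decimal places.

Let the stationary distribution be π with π = πP and π_1 + π_2 + π_3 = 1.
π_1 = 0.3·π_1 + 0.2·π_2 + 0.4·π_3
π_2 = 0.5·π_1 + 0.4·π_2 + 0.4·π_3
Solving with the normalization constraint gives π = (0.2857, 0.4286, 0.2857).
So the stationary probability of Mild is 0.4286.

0.4286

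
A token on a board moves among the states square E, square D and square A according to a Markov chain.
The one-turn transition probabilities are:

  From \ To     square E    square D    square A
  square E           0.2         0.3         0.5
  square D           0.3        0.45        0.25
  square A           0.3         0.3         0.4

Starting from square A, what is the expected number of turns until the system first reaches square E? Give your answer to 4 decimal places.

3.3333

Let t(s) be the expected number of turns to first reach square E from state s, with t(square E) = 0. Conditioning on the first turn:
t(square D) = 1 + 0.45·t(square D) + 0.25·t(square A)
t(square A) = 1 + 0.3·t(square D) + 0.4·t(square A)
Solving: t(square D) = 3.3333, t(square A) = 3.3333.
Expected turns from square A to square E: 3.3333.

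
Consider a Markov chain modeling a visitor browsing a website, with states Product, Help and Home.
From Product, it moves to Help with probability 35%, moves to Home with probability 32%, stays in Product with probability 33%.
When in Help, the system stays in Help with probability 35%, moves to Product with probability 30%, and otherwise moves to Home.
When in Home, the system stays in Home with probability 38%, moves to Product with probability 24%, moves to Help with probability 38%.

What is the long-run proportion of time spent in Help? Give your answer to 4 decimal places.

0.3606

Let the stationary distribution be π with π = πP and π_1 + π_2 + π_3 = 1.
π_1 = 0.33·π_1 + 0.3·π_2 + 0.24·π_3
π_2 = 0.35·π_1 + 0.35·π_2 + 0.38·π_3
Solving with the normalization constraint gives π = (0.2875, 0.3606, 0.3519).
So the stationary probability of Help is 0.3606.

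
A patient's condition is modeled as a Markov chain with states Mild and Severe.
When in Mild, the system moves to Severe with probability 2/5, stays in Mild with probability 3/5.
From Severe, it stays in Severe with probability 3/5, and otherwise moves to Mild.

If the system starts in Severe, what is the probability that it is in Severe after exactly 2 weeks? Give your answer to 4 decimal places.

Sum over the intermediate state after 1 week:
P = P(Severe→Mild)·P(Mild→Severe) + P(Severe→Severe)·P(Severe→Severe)
  = 0.4×0.4 + 0.6×0.6
  = 0.1600 + 0.3600 = 0.5200

0.5200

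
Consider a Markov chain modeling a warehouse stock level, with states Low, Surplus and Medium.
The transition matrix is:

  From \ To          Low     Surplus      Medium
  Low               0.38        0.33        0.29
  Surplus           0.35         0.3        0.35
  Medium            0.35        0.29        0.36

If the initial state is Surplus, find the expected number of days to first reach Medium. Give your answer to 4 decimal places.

3.0455

Let t(s) be the expected number of days to first reach Medium from state s, with t(Medium) = 0. Conditioning on the first day:
t(Low) = 1 + 0.38·t(Low) + 0.33·t(Surplus)
t(Surplus) = 1 + 0.35·t(Low) + 0.3·t(Surplus)
Solving: t(Low) = 3.2339, t(Surplus) = 3.0455.
Expected days from Surplus to Medium: 3.0455.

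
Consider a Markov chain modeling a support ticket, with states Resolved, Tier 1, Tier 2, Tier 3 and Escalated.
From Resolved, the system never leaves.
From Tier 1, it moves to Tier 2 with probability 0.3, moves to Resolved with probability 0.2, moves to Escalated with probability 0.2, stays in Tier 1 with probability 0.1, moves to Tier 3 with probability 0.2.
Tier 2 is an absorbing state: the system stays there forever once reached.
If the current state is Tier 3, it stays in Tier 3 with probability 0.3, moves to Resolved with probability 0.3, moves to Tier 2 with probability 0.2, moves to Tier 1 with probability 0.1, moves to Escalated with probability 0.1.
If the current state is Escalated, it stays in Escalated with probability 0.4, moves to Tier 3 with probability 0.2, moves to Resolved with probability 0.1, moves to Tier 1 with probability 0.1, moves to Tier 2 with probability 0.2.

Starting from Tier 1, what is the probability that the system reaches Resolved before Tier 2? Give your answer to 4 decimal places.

Let h(s) be the probability of absorption at Resolved starting from transient state s. Then h(Resolved) = 1 and h(Tier 2) = 0. By first-step analysis:
h(Tier 1) = 0.2·1 + 0.1·h(Tier 1) + 0.3·0 + 0.2·h(Tier 3) + 0.2·h(Escalated)
h(Tier 3) = 0.3·1 + 0.1·h(Tier 1) + 0.2·0 + 0.3·h(Tier 3) + 0.1·h(Escalated)
h(Escalated) = 0.1·1 + 0.1·h(Tier 1) + 0.2·0 + 0.2·h(Tier 3) + 0.4·h(Escalated)
Solving: h(Tier 1) = 0.4390, h(Tier 3) = 0.5518, h(Escalated) = 0.4238.
Starting from Tier 1, the probability is 0.4390.

0.4390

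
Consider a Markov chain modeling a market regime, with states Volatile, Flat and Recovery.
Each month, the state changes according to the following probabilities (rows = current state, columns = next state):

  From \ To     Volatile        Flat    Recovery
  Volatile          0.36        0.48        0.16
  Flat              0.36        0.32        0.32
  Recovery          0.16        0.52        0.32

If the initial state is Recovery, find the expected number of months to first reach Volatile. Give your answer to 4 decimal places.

4.0541

Let t(s) be the expected number of months to first reach Volatile from state s, with t(Volatile) = 0. Conditioning on the first month:
t(Flat) = 1 + 0.32·t(Flat) + 0.32·t(Recovery)
t(Recovery) = 1 + 0.52·t(Flat) + 0.32·t(Recovery)
Solving: t(Flat) = 3.3784, t(Recovery) = 4.0541.
Expected months from Recovery to Volatile: 4.0541.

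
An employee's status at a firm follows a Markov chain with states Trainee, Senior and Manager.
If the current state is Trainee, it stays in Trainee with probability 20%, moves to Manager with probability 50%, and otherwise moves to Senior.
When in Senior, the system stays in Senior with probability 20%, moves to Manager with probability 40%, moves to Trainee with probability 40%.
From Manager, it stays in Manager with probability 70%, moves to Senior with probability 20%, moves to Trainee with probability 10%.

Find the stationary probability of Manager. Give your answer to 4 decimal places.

0.5977

Let the stationary distribution be π with π = πP and π_1 + π_2 + π_3 = 1.
π_1 = 0.2·π_1 + 0.4·π_2 + 0.1·π_3
π_2 = 0.3·π_1 + 0.2·π_2 + 0.2·π_3
Solving with the normalization constraint gives π = (0.1839, 0.2184, 0.5977).
So the stationary probability of Manager is 0.5977.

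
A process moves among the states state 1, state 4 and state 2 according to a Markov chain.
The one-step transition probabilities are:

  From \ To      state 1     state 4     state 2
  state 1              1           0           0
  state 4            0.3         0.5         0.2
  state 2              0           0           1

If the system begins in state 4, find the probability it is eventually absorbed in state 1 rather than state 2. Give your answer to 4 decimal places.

Let h(s) be the probability of absorption at state 1 starting from transient state s. Then h(state 1) = 1 and h(state 2) = 0. By first-step analysis:
h(state 4) = 0.3·1 + 0.5·h(state 4) + 0.2·0
Solving: h(state 4) = 0.6000.
Starting from state 4, the probability is 0.6000.

0.6000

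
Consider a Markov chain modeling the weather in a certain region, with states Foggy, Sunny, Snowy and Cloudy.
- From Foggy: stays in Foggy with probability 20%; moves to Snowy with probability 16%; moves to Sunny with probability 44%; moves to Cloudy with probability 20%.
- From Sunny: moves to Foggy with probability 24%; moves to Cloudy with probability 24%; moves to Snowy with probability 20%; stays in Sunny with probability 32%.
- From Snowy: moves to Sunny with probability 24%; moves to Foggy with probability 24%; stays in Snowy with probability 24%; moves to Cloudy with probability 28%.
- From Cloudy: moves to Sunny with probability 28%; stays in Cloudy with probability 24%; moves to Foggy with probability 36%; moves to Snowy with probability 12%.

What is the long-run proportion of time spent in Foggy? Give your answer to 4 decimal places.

Let the stationary distribution be π with π = πP and π_1 + π_2 + π_3 + π_4 = 1.
π_1 = 0.2·π_1 + 0.24·π_2 + 0.24·π_3 + 0.36·π_4
π_2 = 0.44·π_1 + 0.32·π_2 + 0.24·π_3 + 0.28·π_4
π_3 = 0.16·π_1 + 0.2·π_2 + 0.24·π_3 + 0.12·π_4
Solving with the normalization constraint gives π = (0.2581, 0.3273, 0.1778, 0.2368).
So the stationary probability of Foggy is 0.2581.

0.2581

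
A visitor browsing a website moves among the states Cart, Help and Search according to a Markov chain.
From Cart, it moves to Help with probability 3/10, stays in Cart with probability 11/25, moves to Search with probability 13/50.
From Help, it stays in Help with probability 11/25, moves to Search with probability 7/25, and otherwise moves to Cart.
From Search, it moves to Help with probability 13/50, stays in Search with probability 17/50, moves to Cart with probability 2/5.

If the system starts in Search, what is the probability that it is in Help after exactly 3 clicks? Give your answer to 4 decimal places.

Propagate the distribution vector 3 clicks from Search.
After 0 clicks: (0.0000, 0.0000, 1.0000)
After 1 click: (0.4000, 0.2600, 0.3400)
After 2 clicks: (0.3848, 0.3228, 0.2924)
After 3 clicks: (0.3767, 0.3335, 0.2898)
P(in Help after 3 clicks) = 0.3335

0.3335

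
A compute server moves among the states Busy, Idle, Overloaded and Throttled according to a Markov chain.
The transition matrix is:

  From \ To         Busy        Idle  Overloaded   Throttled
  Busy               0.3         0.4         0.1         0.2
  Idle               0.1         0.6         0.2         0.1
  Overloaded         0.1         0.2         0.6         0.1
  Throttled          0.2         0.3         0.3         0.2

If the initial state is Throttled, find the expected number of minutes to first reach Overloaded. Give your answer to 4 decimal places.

4.5390

Let t(s) be the expected number of minutes to first reach Overloaded from state s, with t(Overloaded) = 0. Conditioning on the first minute:
t(Busy) = 1 + 0.3·t(Busy) + 0.4·t(Idle) + 0.2·t(Throttled)
t(Idle) = 1 + 0.1·t(Busy) + 0.6·t(Idle) + 0.1·t(Throttled)
t(Throttled) = 1 + 0.2·t(Busy) + 0.3·t(Idle) + 0.2·t(Throttled)
Solving: t(Busy) = 5.6028, t(Idle) = 5.0355, t(Throttled) = 4.5390.
Expected minutes from Throttled to Overloaded: 4.5390.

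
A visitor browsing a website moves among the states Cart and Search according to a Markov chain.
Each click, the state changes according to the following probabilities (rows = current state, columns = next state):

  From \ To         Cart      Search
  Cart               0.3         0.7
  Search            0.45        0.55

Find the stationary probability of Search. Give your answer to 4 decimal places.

Let the stationary distribution be π with π = πP and π_1 + π_2 = 1.
π_1 = 0.3·π_1 + 0.45·π_2
Solving with the normalization constraint gives π = (0.3913, 0.6087).
So the stationary probability of Search is 0.6087.

0.6087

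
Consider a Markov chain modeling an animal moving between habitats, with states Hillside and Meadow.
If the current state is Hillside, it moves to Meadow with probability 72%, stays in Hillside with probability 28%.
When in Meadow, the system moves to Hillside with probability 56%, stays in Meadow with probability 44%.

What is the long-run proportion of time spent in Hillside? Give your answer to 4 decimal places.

0.4375

Let the stationary distribution be π with π = πP and π_1 + π_2 = 1.
π_1 = 0.28·π_1 + 0.56·π_2
Solving with the normalization constraint gives π = (0.4375, 0.5625).
So the stationary probability of Hillside is 0.4375.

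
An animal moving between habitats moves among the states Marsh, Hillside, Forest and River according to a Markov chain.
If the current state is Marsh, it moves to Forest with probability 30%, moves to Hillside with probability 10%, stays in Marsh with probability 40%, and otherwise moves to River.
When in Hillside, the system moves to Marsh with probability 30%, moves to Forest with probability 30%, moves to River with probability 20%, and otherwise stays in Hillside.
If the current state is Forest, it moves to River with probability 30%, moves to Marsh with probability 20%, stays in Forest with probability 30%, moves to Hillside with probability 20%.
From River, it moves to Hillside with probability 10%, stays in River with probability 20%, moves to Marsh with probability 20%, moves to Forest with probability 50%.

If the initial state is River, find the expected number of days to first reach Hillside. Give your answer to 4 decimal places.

7.2727

Let t(s) be the expected number of days to first reach Hillside from state s, with t(Hillside) = 0. Conditioning on the first day:
t(Marsh) = 1 + 0.4·t(Marsh) + 0.3·t(Forest) + 0.2·t(River)
t(Forest) = 1 + 0.2·t(Marsh) + 0.3·t(Forest) + 0.3·t(River)
t(River) = 1 + 0.2·t(Marsh) + 0.5·t(Forest) + 0.2·t(River)
Solving: t(Marsh) = 7.4242, t(Forest) = 6.6667, t(River) = 7.2727.
Expected days from River to Hillside: 7.2727.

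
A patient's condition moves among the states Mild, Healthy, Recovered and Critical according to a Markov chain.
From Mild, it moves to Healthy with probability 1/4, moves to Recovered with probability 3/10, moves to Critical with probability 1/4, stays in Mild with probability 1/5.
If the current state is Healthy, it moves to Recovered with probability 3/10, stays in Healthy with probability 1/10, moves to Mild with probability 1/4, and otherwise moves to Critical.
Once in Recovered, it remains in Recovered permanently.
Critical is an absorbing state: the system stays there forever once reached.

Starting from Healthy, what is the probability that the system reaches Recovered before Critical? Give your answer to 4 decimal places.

Let h(s) be the probability of absorption at Recovered starting from transient state s. Then h(Recovered) = 1 and h(Critical) = 0. By first-step analysis:
h(Mild) = 0.2·h(Mild) + 0.25·h(Healthy) + 0.3·1 + 0.25·0
h(Healthy) = 0.25·h(Mild) + 0.1·h(Healthy) + 0.3·1 + 0.35·0
Solving: h(Mild) = 0.5247, h(Healthy) = 0.4791.
Starting from Healthy, the probability is 0.4791.

0.4791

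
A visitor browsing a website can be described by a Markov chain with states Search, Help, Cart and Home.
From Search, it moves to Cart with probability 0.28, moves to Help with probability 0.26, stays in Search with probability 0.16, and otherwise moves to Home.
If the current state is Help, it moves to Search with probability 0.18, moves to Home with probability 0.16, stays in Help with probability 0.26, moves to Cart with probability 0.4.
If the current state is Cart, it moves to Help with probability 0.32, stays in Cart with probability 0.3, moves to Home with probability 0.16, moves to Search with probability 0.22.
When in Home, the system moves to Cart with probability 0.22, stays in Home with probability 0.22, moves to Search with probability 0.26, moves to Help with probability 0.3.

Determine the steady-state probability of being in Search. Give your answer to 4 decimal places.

Let the stationary distribution be π with π = πP and π_1 + π_2 + π_3 + π_4 = 1.
π_1 = 0.16·π_1 + 0.18·π_2 + 0.22·π_3 + 0.26·π_4
π_2 = 0.26·π_1 + 0.26·π_2 + 0.32·π_3 + 0.3·π_4
π_3 = 0.28·π_1 + 0.4·π_2 + 0.3·π_3 + 0.22·π_4
Solving with the normalization constraint gives π = (0.2043, 0.2865, 0.3085, 0.2006).
So the stationary probability of Search is 0.2043.

0.2043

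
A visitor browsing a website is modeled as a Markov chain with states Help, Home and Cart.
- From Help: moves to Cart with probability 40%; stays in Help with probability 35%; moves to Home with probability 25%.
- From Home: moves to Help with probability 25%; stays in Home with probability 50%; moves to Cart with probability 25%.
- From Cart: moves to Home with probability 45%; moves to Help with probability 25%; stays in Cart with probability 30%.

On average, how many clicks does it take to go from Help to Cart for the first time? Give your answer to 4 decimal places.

2.8571

Let t(s) be the expected number of clicks to first reach Cart from state s, with t(Cart) = 0. Conditioning on the first click:
t(Help) = 1 + 0.35·t(Help) + 0.25·t(Home)
t(Home) = 1 + 0.25·t(Help) + 0.5·t(Home)
Solving: t(Help) = 2.8571, t(Home) = 3.4286.
Expected clicks from Help to Cart: 2.8571.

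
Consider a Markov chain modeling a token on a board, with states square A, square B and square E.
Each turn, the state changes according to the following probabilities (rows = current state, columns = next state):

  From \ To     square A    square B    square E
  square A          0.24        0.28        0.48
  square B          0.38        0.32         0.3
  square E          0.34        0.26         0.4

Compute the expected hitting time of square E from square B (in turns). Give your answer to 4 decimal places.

Let t(s) be the expected number of turns to first reach square E from state s, with t(square E) = 0. Conditioning on the first turn:
t(square A) = 1 + 0.24·t(square A) + 0.28·t(square B)
t(square B) = 1 + 0.38·t(square A) + 0.32·t(square B)
Solving: t(square A) = 2.3392, t(square B) = 2.7778.
Expected turns from square B to square E: 2.7778.

2.7778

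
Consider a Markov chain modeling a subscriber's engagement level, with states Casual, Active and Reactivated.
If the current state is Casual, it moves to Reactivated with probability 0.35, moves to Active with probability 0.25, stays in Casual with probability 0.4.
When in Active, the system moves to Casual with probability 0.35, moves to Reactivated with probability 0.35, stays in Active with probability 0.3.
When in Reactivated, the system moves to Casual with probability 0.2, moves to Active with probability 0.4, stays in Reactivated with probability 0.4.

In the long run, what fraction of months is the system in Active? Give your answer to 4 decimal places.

Let the stationary distribution be π with π = πP and π_1 + π_2 + π_3 = 1.
π_1 = 0.4·π_1 + 0.35·π_2 + 0.2·π_3
π_2 = 0.25·π_1 + 0.3·π_2 + 0.4·π_3
Solving with the normalization constraint gives π = (0.3102, 0.3213, 0.3684).
So the stationary probability of Active is 0.3213.

0.3213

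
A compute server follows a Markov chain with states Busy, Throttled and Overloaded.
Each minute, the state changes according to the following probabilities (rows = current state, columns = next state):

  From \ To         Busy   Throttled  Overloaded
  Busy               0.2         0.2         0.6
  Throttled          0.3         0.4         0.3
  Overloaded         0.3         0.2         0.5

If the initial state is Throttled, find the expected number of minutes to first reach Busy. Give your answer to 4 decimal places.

Let t(s) be the expected number of minutes to first reach Busy from state s, with t(Busy) = 0. Conditioning on the first minute:
t(Throttled) = 1 + 0.4·t(Throttled) + 0.3·t(Overloaded)
t(Overloaded) = 1 + 0.2·t(Throttled) + 0.5·t(Overloaded)
Solving: t(Throttled) = 3.3333, t(Overloaded) = 3.3333.
Expected minutes from Throttled to Busy: 3.3333.

3.3333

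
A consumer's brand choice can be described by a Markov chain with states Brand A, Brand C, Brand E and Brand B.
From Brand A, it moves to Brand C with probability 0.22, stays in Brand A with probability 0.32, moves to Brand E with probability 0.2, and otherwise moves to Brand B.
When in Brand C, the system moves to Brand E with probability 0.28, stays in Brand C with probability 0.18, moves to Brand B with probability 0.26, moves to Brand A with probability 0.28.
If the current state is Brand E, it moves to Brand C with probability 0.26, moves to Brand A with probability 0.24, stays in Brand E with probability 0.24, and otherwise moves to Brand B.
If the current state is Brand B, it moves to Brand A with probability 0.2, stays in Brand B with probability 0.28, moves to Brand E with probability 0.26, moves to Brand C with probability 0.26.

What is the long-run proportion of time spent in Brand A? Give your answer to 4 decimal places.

0.2594

Let the stationary distribution be π with π = πP and π_1 + π_2 + π_3 + π_4 = 1.
π_1 = 0.32·π_1 + 0.28·π_2 + 0.24·π_3 + 0.2·π_4
π_2 = 0.22·π_1 + 0.18·π_2 + 0.26·π_3 + 0.26·π_4
π_3 = 0.2·π_1 + 0.28·π_2 + 0.24·π_3 + 0.26·π_4
Solving with the normalization constraint gives π = (0.2594, 0.2311, 0.2442, 0.2653).
So the stationary probability of Brand A is 0.2594.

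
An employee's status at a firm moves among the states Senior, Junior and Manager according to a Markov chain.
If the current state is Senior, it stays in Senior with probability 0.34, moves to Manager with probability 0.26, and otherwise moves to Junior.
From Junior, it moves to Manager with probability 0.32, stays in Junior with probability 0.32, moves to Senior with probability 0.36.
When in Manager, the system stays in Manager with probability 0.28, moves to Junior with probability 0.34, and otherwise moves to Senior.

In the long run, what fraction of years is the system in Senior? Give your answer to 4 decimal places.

0.3586

Let the stationary distribution be π with π = πP and π_1 + π_2 + π_3 = 1.
π_1 = 0.34·π_1 + 0.36·π_2 + 0.38·π_3
π_2 = 0.4·π_1 + 0.32·π_2 + 0.34·π_3
Solving with the normalization constraint gives π = (0.3586, 0.3544, 0.2870).
So the stationary probability of Senior is 0.3586.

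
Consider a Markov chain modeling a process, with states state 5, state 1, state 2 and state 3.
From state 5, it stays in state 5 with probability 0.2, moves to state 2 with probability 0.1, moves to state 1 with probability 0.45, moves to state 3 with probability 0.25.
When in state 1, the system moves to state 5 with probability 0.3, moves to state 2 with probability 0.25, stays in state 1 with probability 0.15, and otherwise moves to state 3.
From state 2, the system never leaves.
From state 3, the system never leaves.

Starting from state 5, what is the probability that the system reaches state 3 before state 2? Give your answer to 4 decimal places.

Let h(s) be the probability of absorption at state 3 starting from transient state s. Then h(state 3) = 1 and h(state 2) = 0. By first-step analysis:
h(state 5) = 0.2·h(state 5) + 0.45·h(state 1) + 0.1·0 + 0.25·1
h(state 1) = 0.3·h(state 5) + 0.15·h(state 1) + 0.25·0 + 0.3·1
Solving: h(state 5) = 0.6376, h(state 1) = 0.5780.
Starting from state 5, the probability is 0.6376.

0.6376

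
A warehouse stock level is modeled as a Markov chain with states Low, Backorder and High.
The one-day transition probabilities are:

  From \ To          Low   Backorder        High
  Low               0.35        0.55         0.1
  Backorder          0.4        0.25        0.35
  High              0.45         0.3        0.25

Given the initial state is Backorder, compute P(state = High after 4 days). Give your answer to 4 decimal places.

Propagate the distribution vector 4 days from Backorder.
After 0 days: (0.0000, 1.0000, 0.0000)
After 1 day: (0.4000, 0.2500, 0.3500)
After 2 days: (0.3975, 0.3875, 0.2150)
After 3 days: (0.3909, 0.3800, 0.2291)
After 4 days: (0.3919, 0.3787, 0.2294)
P(in High after 4 days) = 0.2294

0.2294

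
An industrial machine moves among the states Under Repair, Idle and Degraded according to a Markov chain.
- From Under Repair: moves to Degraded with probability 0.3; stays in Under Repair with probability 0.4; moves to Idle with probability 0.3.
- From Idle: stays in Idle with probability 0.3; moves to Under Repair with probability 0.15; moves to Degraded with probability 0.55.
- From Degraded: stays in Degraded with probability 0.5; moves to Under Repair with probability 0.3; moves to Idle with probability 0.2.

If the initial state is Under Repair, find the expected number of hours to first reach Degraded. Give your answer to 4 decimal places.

Let t(s) be the expected number of hours to first reach Degraded from state s, with t(Degraded) = 0. Conditioning on the first hour:
t(Under Repair) = 1 + 0.4·t(Under Repair) + 0.3·t(Idle)
t(Idle) = 1 + 0.15·t(Under Repair) + 0.3·t(Idle)
Solving: t(Under Repair) = 2.6667, t(Idle) = 2.0000.
Expected hours from Under Repair to Degraded: 2.6667.

2.6667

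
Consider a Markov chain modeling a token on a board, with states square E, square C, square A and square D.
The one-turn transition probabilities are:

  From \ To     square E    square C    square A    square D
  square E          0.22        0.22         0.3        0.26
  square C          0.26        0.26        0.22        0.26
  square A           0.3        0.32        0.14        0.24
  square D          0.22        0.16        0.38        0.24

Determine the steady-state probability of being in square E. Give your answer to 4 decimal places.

Let the stationary distribution be π with π = πP and π_1 + π_2 + π_3 + π_4 = 1.
π_1 = 0.22·π_1 + 0.26·π_2 + 0.3·π_3 + 0.22·π_4
π_2 = 0.22·π_1 + 0.26·π_2 + 0.32·π_3 + 0.16·π_4
π_3 = 0.3·π_1 + 0.22·π_2 + 0.14·π_3 + 0.38·π_4
Solving with the normalization constraint gives π = (0.2504, 0.2406, 0.2593, 0.2498).
So the stationary probability of square E is 0.2504.

0.2504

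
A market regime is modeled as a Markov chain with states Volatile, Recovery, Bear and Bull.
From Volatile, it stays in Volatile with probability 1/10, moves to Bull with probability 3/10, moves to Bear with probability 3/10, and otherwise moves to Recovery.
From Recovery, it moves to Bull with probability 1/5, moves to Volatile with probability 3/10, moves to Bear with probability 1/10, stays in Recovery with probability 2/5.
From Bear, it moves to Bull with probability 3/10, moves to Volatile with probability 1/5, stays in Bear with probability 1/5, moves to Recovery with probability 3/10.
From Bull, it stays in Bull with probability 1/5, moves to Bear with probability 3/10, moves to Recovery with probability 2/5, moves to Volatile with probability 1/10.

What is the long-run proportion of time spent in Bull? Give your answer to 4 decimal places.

0.2400

Let the stationary distribution be π with π = πP and π_1 + π_2 + π_3 + π_4 = 1.
π_1 = 0.1·π_1 + 0.3·π_2 + 0.2·π_3 + 0.1·π_4
π_2 = 0.3·π_1 + 0.4·π_2 + 0.3·π_3 + 0.4·π_4
π_3 = 0.3·π_1 + 0.1·π_2 + 0.2·π_3 + 0.3·π_4
Solving with the normalization constraint gives π = (0.1927, 0.3600, 0.2073, 0.2400).
So the stationary probability of Bull is 0.2400.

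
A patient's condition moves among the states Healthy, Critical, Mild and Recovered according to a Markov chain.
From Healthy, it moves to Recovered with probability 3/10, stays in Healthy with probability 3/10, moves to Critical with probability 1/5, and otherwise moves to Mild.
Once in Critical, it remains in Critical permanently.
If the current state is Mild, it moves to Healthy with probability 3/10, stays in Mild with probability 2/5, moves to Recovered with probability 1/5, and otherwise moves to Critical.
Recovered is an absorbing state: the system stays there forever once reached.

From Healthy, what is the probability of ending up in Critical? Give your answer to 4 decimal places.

0.3889

Let h(s) be the probability of absorption at Critical starting from transient state s. Then h(Critical) = 1 and h(Recovered) = 0. By first-step analysis:
h(Healthy) = 0.3·h(Healthy) + 0.2·1 + 0.2·h(Mild) + 0.3·0
h(Mild) = 0.3·h(Healthy) + 0.1·1 + 0.4·h(Mild) + 0.2·0
Solving: h(Healthy) = 0.3889, h(Mild) = 0.3611.
Starting from Healthy, the probability is 0.3889.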